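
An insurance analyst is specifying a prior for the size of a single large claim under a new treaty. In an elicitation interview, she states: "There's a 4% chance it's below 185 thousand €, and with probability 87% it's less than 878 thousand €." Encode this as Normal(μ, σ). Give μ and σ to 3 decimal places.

μ = 606.687, σ = 240.869

The p-quantile of Normal(μ,σ) is μ + z_p·σ, with z_{0.04} = -1.751 and z_{0.87} = 1.126.
Eliminate σ: μ = (z₂·x₁ − z₁·x₂)/(z₂ − z₁) = (1.126·185 − (-1.751)·878)/2.877 = 606.687.
Then σ = (x₂ − x₁)/(z₂ − z₁) = (878 − 185)/2.877 = 240.869.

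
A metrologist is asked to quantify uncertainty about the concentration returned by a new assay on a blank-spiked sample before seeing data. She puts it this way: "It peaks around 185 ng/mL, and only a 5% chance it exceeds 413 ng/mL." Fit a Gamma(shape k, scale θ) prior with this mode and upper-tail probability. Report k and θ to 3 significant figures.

Gamma(k,θ) with k>1 has mode (k−1)θ, so θ = 185/(k−1).
Need P(X < 413) = 0.95 with θ tied to k this way. Start at k = 2, θ = 185: P(X<413) ≈ 0.653.
Too low — raise k to concentrate. Iterating converges to k ≈ 5.26.
Then θ = 185/(5.26−1) ≈ 43.4.

k ≈ 5.26, θ ≈ 43.4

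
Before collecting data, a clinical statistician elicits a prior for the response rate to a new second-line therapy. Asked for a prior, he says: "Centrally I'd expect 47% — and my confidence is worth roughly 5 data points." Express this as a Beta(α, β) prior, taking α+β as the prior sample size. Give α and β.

α = 2.35, β = 2.65

Under the effective-sample-size interpretation, Beta(α, β) has prior mean α/(α+β) and prior sample size α+β.
So α+β = 5 and α/(α+β) = 0.47, giving α = 0.47·5 = 2.35 and β = 5 − 2.35 = 2.65.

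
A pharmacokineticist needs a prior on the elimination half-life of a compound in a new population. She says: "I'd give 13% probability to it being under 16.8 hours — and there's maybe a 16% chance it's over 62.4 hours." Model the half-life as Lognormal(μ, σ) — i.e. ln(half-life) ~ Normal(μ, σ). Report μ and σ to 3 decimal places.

μ ≈ 3.518, σ ≈ 0.619

If T ~ Lognormal(μ,σ) then ln T ~ Normal(μ,σ), so the p-quantile of ln T is μ + z_p·σ.
ln(16.8) = 2.821 and ln(62.4) = 4.134; z_{0.13} = -1.126, z_{0.84} = 0.9945.
σ = (4.134 − 2.821)/(0.9945 − (-1.126)) = 0.619.
μ = 2.821 − (-1.126)·0.619 = 3.518.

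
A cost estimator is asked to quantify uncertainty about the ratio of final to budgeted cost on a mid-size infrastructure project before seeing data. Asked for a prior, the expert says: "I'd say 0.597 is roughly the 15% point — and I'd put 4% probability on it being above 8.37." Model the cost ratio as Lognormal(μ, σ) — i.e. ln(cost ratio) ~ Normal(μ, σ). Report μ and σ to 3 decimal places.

If T ~ Lognormal(μ,σ) then ln T ~ Normal(μ,σ), so the p-quantile of ln T is μ + z_p·σ.
ln(0.597) = -0.5158 and ln(8.37) = 2.125; z_{0.15} = -1.036, z_{0.96} = 1.751.
σ = (2.125 − -0.5158)/(1.751 − (-1.036)) = 0.947.
μ = -0.5158 − (-1.036)·0.947 = 0.466.

μ ≈ 0.466, σ ≈ 0.947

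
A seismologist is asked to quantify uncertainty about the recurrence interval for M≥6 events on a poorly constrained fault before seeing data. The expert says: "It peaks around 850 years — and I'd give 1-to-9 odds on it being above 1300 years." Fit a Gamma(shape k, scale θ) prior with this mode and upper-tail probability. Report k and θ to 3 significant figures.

k ≈ 11.3, θ ≈ 82.2

Gamma(k,θ) with k>1 has mode (k−1)θ, so θ = 850/(k−1).
Need P(X < 1300) = 0.9 with θ tied to k this way. Start at k = 2, θ = 850: P(X<1300) ≈ 0.452.
Too low — raise k to concentrate. Iterating converges to k ≈ 11.3.
Then θ = 850/(11.3−1) ≈ 82.2.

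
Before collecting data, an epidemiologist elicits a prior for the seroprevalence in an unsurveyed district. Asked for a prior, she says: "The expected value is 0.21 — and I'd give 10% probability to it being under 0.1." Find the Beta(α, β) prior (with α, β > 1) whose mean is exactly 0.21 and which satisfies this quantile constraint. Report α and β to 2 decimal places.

α ≈ 3.97, β ≈ 14.93

With mean 0.21 fixed, write α = 0.21s, β = 0.79s where s = α+β.
Need P(θ < 0.1) = 0.1 under Beta(0.21s, 0.79s). Normal approximation: (q−m)/√(m(1−m)/s) ≈ z_{0.1} = -1.28, so s ≈ 0.21·0.79·(-1.28)²/(0.1−0.21)² = 22.5.
At s = 22.5: P(θ<0.1) ≈ 0.078. Adjusting to match 0.1 gives s ≈ 18.90.
So α = 0.21·18.90 ≈ 3.97, β = 0.79·18.90 ≈ 14.93.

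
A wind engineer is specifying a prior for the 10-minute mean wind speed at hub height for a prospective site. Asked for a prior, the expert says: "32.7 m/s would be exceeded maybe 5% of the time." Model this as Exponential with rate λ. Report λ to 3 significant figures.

λ ≈ 0.0916

P(T > 32.7) = e^(−λ·32.7) = 0.05, so λ = −ln(0.05)/32.7 = 0.0916.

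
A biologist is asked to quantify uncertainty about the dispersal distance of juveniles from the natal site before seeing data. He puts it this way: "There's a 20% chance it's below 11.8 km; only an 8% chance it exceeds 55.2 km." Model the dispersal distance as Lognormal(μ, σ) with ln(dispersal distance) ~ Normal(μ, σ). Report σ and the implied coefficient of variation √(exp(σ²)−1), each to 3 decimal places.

If T ~ Lognormal(μ,σ) then ln T ~ Normal(μ,σ), so the p-quantile of ln T is μ + z_p·σ.
ln(11.8) = 2.468 and ln(55.2) = 4.011; z_{0.2} = -0.8416, z_{0.92} = 1.405.
σ = (4.011 − 2.468)/(1.405 − (-0.8416)) = 0.687.
μ = 2.468 − (-0.8416)·0.687 = 3.046.
CV = √(exp(σ²)−1) = √(exp(0.4716)−1) = 0.776.

σ ≈ 0.687, CV ≈ 0.776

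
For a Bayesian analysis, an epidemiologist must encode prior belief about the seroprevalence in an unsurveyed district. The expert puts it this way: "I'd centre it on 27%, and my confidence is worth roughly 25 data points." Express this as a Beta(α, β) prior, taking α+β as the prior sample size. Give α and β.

α = 6.75, β = 18.25

Under the effective-sample-size interpretation, Beta(α, β) has prior mean α/(α+β) and prior sample size α+β.
So α+β = 25 and α/(α+β) = 0.27, giving α = 0.27·25 = 6.75 and β = 25 − 6.75 = 18.25.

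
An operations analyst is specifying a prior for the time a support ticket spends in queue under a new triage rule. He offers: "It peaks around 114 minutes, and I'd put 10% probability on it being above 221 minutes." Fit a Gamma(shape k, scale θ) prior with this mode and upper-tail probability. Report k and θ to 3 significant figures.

k ≈ 5.37, θ ≈ 26.1

Gamma(k,θ) with k>1 has mode (k−1)θ, so θ = 114/(k−1).
Need P(X < 221) = 0.9 with θ tied to k this way. Start at k = 2, θ = 114: P(X<221) ≈ 0.577.
Too low — raise k to concentrate. Iterating converges to k ≈ 5.37.
Then θ = 114/(5.37−1) ≈ 26.1.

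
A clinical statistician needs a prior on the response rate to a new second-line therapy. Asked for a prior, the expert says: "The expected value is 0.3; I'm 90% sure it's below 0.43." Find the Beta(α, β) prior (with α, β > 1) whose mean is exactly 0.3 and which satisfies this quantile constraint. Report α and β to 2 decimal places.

α ≈ 6.38, β ≈ 14.88

With mean 0.3 fixed, write α = 0.3s, β = 0.7s where s = α+β.
Need P(θ < 0.43) = 0.9 under Beta(0.3s, 0.7s). Normal approximation: (q−m)/√(m(1−m)/s) ≈ z_{0.9} = 1.28, so s ≈ 0.3·0.7·(1.28)²/(0.43−0.3)² = 20.4.
At s = 20.4: P(θ<0.43) ≈ 0.896. Adjusting to match 0.9 gives s ≈ 21.25.
So α = 0.3·21.25 ≈ 6.38, β = 0.7·21.25 ≈ 14.88.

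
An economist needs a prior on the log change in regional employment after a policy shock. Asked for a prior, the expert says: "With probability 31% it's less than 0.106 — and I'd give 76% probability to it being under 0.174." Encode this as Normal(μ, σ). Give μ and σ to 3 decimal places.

μ = 0.134, σ = 0.057

For Normal(μ,σ), the p-quantile is μ + z_p·σ. Here z_{0.31} = -0.4959, z_{0.76} = 0.7063.
So 0.106 = μ − 0.4959σ and 0.174 = μ + 0.7063σ.
Subtracting: σ = (0.174 − 0.106)/(0.7063 − (-0.4959)) = 0.057.
Then μ = 0.106 − (-0.4959)·0.057 = 0.134.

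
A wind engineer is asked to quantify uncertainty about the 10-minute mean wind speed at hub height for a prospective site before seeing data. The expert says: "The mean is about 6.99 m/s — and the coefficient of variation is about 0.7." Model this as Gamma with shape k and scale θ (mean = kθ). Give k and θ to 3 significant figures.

For Gamma(k, scale θ): mean = kθ, variance = kθ², so CV = 1/√k.
CV = 0.7, hence k = 1/CV² = 2.04.
Then θ = mean/k = 6.99/2.04 = 3.43.

k ≈ 2.04, θ ≈ 3.43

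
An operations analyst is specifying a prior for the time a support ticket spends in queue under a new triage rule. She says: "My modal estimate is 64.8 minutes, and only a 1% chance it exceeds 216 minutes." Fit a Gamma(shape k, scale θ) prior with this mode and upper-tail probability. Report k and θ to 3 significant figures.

Gamma(k,θ) with k>1 has mode (k−1)θ, so θ = 64.8/(k−1).
Need P(X < 216) = 0.99 with θ tied to k this way. Start at k = 2, θ = 64.8: P(X<216) ≈ 0.845.
Too low — raise k to concentrate. Iterating converges to k ≈ 4.03.
Then θ = 64.8/(4.03−1) ≈ 21.4.

k ≈ 4.03, θ ≈ 21.4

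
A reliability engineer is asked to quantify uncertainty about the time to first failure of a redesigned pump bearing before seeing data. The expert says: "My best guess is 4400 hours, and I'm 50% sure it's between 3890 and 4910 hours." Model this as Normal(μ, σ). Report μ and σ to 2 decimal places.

μ = 4400.00, σ = 756.13

A symmetric 50% interval runs μ ± z·σ with z = 0.6745.
Half-width = 510, so σ = 510/0.6745 = 756.13.
μ is the stated best guess, 4400.00.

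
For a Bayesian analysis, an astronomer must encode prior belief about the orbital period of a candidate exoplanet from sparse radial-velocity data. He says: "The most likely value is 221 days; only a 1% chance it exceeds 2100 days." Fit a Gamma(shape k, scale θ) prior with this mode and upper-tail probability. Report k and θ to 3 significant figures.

Gamma(k,θ) with k>1 has mode (k−1)θ, so θ = 221/(k−1).
Need P(X < 2100) = 0.99 with θ tied to k this way. Start at k = 2, θ = 221: P(X<2100) ≈ 0.999.
Too high — lower k to spread out. Iterating converges to k ≈ 1.62.
Then θ = 221/(1.62−1) ≈ 355.

k ≈ 1.62, θ ≈ 355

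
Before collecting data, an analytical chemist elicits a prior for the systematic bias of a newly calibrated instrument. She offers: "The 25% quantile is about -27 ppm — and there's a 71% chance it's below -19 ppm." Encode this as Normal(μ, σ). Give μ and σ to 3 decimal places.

The p-quantile of Normal(μ,σ) is μ + z_p·σ, with z_{0.25} = -0.6745 and z_{0.71} = 0.5534.
Eliminate σ: μ = (z₂·x₁ − z₁·x₂)/(z₂ − z₁) = (0.5534·-27 − (-0.6745)·-19)/1.228 = -22.605.
Then σ = (x₂ − x₁)/(z₂ − z₁) = (-19 − -27)/1.228 = 6.515.

μ = -22.605, σ = 6.515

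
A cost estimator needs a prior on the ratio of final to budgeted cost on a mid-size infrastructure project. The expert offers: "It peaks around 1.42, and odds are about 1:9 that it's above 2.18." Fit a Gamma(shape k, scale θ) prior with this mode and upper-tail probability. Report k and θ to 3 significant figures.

Gamma(k,θ) with k>1 has mode (k−1)θ, so θ = 1.42/(k−1).
Need P(X < 2.18) = 0.9 with θ tied to k this way. Start at k = 2, θ = 1.42: P(X<2.18) ≈ 0.454.
Too low — raise k to concentrate. Iterating converges to k ≈ 11.2.
Then θ = 1.42/(11.2−1) ≈ 0.14.

k ≈ 11.2, θ ≈ 0.14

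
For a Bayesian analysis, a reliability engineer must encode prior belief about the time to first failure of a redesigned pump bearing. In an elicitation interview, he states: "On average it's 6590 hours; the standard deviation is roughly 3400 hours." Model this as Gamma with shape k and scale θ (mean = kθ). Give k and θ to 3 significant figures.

For Gamma(k, scale θ): mean = kθ, variance = kθ², so CV = 1/√k.
CV = SD/mean = 3400/6590 = 0.5159, hence k = 1/CV² = 3.76.
Then θ = mean/k = 6590/3.76 = 1750.

k ≈ 3.76, θ ≈ 1750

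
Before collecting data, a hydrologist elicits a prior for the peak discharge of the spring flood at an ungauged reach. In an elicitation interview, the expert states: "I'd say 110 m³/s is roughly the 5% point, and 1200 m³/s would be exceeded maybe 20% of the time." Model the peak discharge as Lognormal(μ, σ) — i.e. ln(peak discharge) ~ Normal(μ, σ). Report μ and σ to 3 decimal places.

If T ~ Lognormal(μ,σ) then ln T ~ Normal(μ,σ), so the p-quantile of ln T is μ + z_p·σ.
ln(110) = 4.7 and ln(1200) = 7.09; z_{0.05} = -1.645, z_{0.8} = 0.8416.
σ = (7.09 − 4.7)/(0.8416 − (-1.645)) = 0.961.
μ = 4.7 − (-1.645)·0.961 = 6.281.

μ ≈ 6.281, σ ≈ 0.961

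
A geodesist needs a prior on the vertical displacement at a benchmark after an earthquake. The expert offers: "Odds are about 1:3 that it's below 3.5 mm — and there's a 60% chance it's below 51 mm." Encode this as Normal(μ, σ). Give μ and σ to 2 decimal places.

The p-quantile of Normal(μ,σ) is μ + z_p·σ, with z_{0.25} = -0.6745 and z_{0.6} = 0.2533.
Eliminate σ: μ = (z₂·x₁ − z₁·x₂)/(z₂ − z₁) = (0.2533·3.5 − (-0.6745)·51)/0.9278 = 38.03.
Then σ = (x₂ − x₁)/(z₂ − z₁) = (51 − 3.5)/0.9278 = 51.19.

μ = 38.03, σ = 51.19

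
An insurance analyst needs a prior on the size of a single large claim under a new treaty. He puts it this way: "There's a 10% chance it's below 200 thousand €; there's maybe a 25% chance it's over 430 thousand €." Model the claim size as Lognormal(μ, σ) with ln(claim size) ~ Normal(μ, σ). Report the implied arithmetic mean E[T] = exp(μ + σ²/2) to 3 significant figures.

E[T] ≈ 357 thousand €

If T ~ Lognormal(μ,σ) then ln T ~ Normal(μ,σ), so the p-quantile of ln T is μ + z_p·σ.
ln(200) = 5.298 and ln(430) = 6.064; z_{0.1} = -1.282, z_{0.75} = 0.6745.
σ = (6.064 − 5.298)/(0.6745 − (-1.282)) = 0.391.
μ = 5.298 − (-1.282)·0.391 = 5.800.
E[T] = exp(μ + σ²/2) = exp(5.800 + 0.0766) = 357 thousand €.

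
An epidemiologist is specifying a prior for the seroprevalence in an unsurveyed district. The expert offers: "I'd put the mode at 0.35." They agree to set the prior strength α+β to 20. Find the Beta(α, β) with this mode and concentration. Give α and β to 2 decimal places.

α = 7.30, β = 12.70

For α,β > 1 the Beta mode is (α−1)/(α+β−2). With α+β = 20, the mode is (α−1)/18.
Set (α−1)/18 = 0.35 → α = 1 + 0.35·18 = 7.30.
β = 20 − α = 12.70.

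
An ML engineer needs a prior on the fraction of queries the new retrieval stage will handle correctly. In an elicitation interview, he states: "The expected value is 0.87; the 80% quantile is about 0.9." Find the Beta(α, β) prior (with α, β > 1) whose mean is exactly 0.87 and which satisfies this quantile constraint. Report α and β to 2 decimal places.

α ≈ 80.16, β ≈ 11.98

With mean 0.87 fixed, write α = 0.87s, β = 0.13s where s = α+β.
Need P(θ < 0.9) = 0.8 under Beta(0.87s, 0.13s). Normal approximation: (q−m)/√(m(1−m)/s) ≈ z_{0.8} = 0.842, so s ≈ 0.87·0.13·(0.842)²/(0.9−0.87)² = 89.0.
At s = 89.0: P(θ<0.9) ≈ 0.795. Adjusting to match 0.8 gives s ≈ 92.14.
So α = 0.87·92.14 ≈ 80.16, β = 0.13·92.14 ≈ 11.98.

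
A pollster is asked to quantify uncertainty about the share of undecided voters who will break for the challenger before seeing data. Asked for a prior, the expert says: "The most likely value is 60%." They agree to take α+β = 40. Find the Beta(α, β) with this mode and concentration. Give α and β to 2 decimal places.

For α,β > 1 the Beta mode is (α−1)/(α+β−2). With α+β = 40, the mode is (α−1)/38.
Set (α−1)/38 = 0.6 → α = 1 + 0.6·38 = 23.80.
β = 40 − α = 16.20.

α = 23.80, β = 16.20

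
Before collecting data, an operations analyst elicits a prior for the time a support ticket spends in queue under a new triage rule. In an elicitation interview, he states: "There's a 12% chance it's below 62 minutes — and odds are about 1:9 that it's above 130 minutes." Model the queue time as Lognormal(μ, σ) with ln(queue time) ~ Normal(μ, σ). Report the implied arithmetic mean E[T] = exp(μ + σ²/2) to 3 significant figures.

If T ~ Lognormal(μ,σ) then ln T ~ Normal(μ,σ), so the p-quantile of ln T is μ + z_p·σ.
ln(62) = 4.127 and ln(130) = 4.868; z_{0.12} = -1.175, z_{0.9} = 1.282.
σ = (4.868 − 4.127)/(1.282 − (-1.175)) = 0.301.
μ = 4.127 − (-1.175)·0.301 = 4.481.
E[T] = exp(μ + σ²/2) = exp(4.481 + 0.0454) = 92.5 minutes.

E[T] ≈ 92.5 minutes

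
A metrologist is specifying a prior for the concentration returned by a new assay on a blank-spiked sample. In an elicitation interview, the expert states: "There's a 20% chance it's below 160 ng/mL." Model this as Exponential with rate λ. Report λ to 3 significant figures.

P(T < 160.0) = 1 − e^(−λ·160.0) = 0.2, so λ = −ln(1−0.2)/160.0 = −ln(0.8)/160.0 = 0.00139.

λ ≈ 0.00139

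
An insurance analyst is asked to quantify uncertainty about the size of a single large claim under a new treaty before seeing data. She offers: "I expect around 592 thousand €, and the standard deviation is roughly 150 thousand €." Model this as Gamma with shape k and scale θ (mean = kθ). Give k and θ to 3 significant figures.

For Gamma(k, scale θ): mean = kθ, variance = kθ², so CV = 1/√k.
CV = SD/mean = 150/592 = 0.2534, hence k = 1/CV² = 15.6.
Then θ = mean/k = 592/15.6 = 38.

k ≈ 15.6, θ ≈ 38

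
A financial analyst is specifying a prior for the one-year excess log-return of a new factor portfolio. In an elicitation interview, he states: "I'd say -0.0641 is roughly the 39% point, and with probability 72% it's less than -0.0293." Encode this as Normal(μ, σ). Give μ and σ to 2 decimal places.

The p-quantile of Normal(μ,σ) is μ + z_p·σ, with z_{0.39} = -0.2793 and z_{0.72} = 0.5828.
Eliminate σ: μ = (z₂·x₁ − z₁·x₂)/(z₂ − z₁) = (0.5828·-0.0641 − (-0.2793)·-0.0293)/0.8622 = -0.05.
Then σ = (x₂ − x₁)/(z₂ − z₁) = (-0.0293 − -0.0641)/0.8622 = 0.04.

μ = -0.05, σ = 0.04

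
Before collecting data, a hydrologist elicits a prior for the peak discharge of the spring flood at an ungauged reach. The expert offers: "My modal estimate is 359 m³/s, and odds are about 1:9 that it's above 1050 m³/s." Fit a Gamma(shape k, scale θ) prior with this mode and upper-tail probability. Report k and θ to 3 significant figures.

k ≈ 2.65, θ ≈ 217

Gamma(k,θ) with k>1 has mode (k−1)θ, so θ = 359/(k−1).
Need P(X < 1050) = 0.9 with θ tied to k this way. Start at k = 2, θ = 359: P(X<1050) ≈ 0.789.
Too low — raise k to concentrate. Iterating converges to k ≈ 2.65.
Then θ = 359/(2.65−1) ≈ 217.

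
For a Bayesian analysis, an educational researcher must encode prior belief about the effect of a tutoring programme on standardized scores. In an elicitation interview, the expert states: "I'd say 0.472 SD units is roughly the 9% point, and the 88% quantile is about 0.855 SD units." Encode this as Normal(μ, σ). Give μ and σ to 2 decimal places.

The p-quantile of Normal(μ,σ) is μ + z_p·σ, with z_{0.09} = -1.341 and z_{0.88} = 1.175.
Eliminate σ: μ = (z₂·x₁ − z₁·x₂)/(z₂ − z₁) = (1.175·0.472 − (-1.341)·0.855)/2.516 = 0.68.
Then σ = (x₂ − x₁)/(z₂ − z₁) = (0.855 − 0.472)/2.516 = 0.15.

μ = 0.68, σ = 0.15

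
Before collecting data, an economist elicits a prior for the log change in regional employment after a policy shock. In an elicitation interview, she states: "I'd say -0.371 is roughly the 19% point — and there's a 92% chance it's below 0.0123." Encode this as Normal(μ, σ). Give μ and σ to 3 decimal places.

μ = -0.224, σ = 0.168

For Normal(μ,σ), the p-quantile is μ + z_p·σ. Here z_{0.19} = -0.8779, z_{0.92} = 1.405.
So -0.371 = μ − 0.8779σ and 0.0123 = μ + 1.405σ.
Subtracting: σ = (0.0123 − -0.371)/(1.405 − (-0.8779)) = 0.168.
Then μ = -0.371 − (-0.8779)·0.168 = -0.224.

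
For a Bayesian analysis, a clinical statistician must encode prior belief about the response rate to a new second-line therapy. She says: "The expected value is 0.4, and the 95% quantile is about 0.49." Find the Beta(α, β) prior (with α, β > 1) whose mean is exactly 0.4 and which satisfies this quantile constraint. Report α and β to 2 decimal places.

α ≈ 32.72, β ≈ 49.09

With mean 0.4 fixed, write α = 0.4s, β = 0.6s where s = α+β.
Need P(θ < 0.49) = 0.95 under Beta(0.4s, 0.6s). Normal approximation: (q−m)/√(m(1−m)/s) ≈ z_{0.95} = 1.64, so s ≈ 0.4·0.6·(1.64)²/(0.49−0.4)² = 80.2.
At s = 80.2: P(θ<0.49) ≈ 0.948. Adjusting to match 0.95 gives s ≈ 81.81.
So α = 0.4·81.81 ≈ 32.72, β = 0.6·81.81 ≈ 49.09.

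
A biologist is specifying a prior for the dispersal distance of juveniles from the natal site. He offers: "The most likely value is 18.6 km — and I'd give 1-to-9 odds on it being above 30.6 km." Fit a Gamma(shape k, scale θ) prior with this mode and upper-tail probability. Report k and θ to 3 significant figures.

k ≈ 8.61, θ ≈ 2.44

Gamma(k,θ) with k>1 has mode (k−1)θ, so θ = 18.6/(k−1).
Need P(X < 30.6) = 0.9 with θ tied to k this way. Start at k = 2, θ = 18.6: P(X<30.6) ≈ 0.490.
Too low — raise k to concentrate. Iterating converges to k ≈ 8.61.
Then θ = 18.6/(8.61−1) ≈ 2.44.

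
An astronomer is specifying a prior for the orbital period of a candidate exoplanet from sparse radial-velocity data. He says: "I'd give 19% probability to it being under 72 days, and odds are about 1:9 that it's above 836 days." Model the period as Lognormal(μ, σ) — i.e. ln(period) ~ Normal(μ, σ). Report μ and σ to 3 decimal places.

μ ≈ 5.273, σ ≈ 1.135

If T ~ Lognormal(μ,σ) then ln T ~ Normal(μ,σ), so the p-quantile of ln T is μ + z_p·σ.
ln(72) = 4.277 and ln(836) = 6.729; z_{0.19} = -0.8779, z_{0.9} = 1.282.
σ = (6.729 − 4.277)/(1.282 − (-0.8779)) = 1.135.
μ = 4.277 − (-0.8779)·1.135 = 5.273.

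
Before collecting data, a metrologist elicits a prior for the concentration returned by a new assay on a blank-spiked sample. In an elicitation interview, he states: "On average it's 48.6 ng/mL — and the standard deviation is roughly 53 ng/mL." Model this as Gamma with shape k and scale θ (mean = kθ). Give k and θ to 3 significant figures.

k ≈ 0.841, θ ≈ 57.8

For Gamma(k, scale θ): mean = kθ, variance = kθ², so CV = 1/√k.
CV = SD/mean = 53/48.6 = 1.091, hence k = 1/CV² = 0.841.
Then θ = mean/k = 48.6/0.841 = 57.8.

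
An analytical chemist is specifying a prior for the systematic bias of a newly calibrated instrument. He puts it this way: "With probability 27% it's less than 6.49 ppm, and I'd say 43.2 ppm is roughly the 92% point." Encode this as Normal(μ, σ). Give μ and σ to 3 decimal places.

The p-quantile of Normal(μ,σ) is μ + z_p·σ, with z_{0.27} = -0.6128 and z_{0.92} = 1.405.
Eliminate σ: μ = (z₂·x₁ − z₁·x₂)/(z₂ − z₁) = (1.405·6.49 − (-0.6128)·43.2)/2.018 = 17.638.
Then σ = (x₂ − x₁)/(z₂ − z₁) = (43.2 − 6.49)/2.018 = 18.192.

μ = 17.638, σ = 18.192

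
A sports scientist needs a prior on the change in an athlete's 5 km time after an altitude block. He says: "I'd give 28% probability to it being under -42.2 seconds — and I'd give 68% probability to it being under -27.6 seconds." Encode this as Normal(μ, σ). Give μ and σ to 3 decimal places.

For Normal(μ,σ), the p-quantile is μ + z_p·σ. Here z_{0.28} = -0.5828, z_{0.68} = 0.4677.
So -42.2 = μ − 0.5828σ and -27.6 = μ + 0.4677σ.
Subtracting: σ = (-27.6 − -42.2)/(0.4677 − (-0.5828)) = 13.898.
Then μ = -42.2 − (-0.5828)·13.898 = -34.100.

μ = -34.100, σ = 13.898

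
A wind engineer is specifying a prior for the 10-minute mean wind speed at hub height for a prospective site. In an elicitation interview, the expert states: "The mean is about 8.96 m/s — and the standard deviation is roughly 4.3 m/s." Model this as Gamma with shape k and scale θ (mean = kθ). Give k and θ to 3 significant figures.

k ≈ 4.34, θ ≈ 2.06

For Gamma(k, scale θ): mean = kθ, variance = kθ², so CV = 1/√k.
CV = SD/mean = 4.3/8.96 = 0.4799, hence k = 1/CV² = 4.34.
Then θ = mean/k = 8.96/4.34 = 2.06.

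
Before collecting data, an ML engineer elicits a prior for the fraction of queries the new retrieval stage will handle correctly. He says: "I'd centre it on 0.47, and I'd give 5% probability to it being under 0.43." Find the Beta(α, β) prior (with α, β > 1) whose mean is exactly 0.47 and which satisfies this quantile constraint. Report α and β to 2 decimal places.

With mean 0.47 fixed, write α = 0.47s, β = 0.53s where s = α+β.
Need P(θ < 0.43) = 0.05 under Beta(0.47s, 0.53s). Normal approximation: (q−m)/√(m(1−m)/s) ≈ z_{0.05} = -1.64, so s ≈ 0.47·0.53·(-1.64)²/(0.43−0.47)² = 421.2.
At s = 421.2: P(θ<0.43) ≈ 0.049. Adjusting to match 0.05 gives s ≈ 418.65.
So α = 0.47·418.65 ≈ 196.76, β = 0.53·418.65 ≈ 221.88.

α ≈ 196.76, β ≈ 221.88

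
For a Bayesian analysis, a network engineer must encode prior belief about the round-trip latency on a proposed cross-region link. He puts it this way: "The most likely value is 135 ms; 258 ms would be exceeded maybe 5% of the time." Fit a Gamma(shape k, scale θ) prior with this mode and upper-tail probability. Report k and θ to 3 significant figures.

k ≈ 7.62, θ ≈ 20.4

Gamma(k,θ) with k>1 has mode (k−1)θ, so θ = 135/(k−1).
Need P(X < 258) = 0.95 with θ tied to k this way. Start at k = 2, θ = 135: P(X<258) ≈ 0.569.
Too low — raise k to concentrate. Iterating converges to k ≈ 7.62.
Then θ = 135/(7.62−1) ≈ 20.4.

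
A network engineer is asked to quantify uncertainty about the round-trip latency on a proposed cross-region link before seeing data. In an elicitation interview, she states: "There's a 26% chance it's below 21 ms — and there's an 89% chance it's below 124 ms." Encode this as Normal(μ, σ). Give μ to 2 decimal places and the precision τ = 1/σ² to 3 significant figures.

The p-quantile of Normal(μ,σ) is μ + z_p·σ, with z_{0.26} = -0.6433 and z_{0.89} = 1.227.
Eliminate σ: μ = (z₂·x₁ − z₁·x₂)/(z₂ − z₁) = (1.227·21 − (-0.6433)·124)/1.87 = 56.44.
Then σ = (x₂ − x₁)/(z₂ − z₁) = (124 − 21)/1.87 = 55.08.
Precision τ = 1/σ² = 1/55.08² = 0.00033.

μ = 56.44, τ = 0.00033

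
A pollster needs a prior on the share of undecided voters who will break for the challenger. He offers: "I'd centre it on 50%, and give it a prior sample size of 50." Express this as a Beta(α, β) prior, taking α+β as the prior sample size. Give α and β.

Under the effective-sample-size interpretation, Beta(α, β) has prior mean α/(α+β) and prior sample size α+β.
So α+β = 50 and α/(α+β) = 0.5, giving α = 0.5·50 = 25 and β = 50 − 25 = 25.

α = 25, β = 25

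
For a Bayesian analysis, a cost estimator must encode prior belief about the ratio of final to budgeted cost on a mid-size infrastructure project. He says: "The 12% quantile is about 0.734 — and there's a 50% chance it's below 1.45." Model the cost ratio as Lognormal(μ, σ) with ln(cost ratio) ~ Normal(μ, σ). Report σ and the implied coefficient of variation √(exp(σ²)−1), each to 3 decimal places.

If T ~ Lognormal(μ,σ) then ln T ~ Normal(μ,σ), so the p-quantile of ln T is μ + z_p·σ.
ln(0.734) = -0.3092 and ln(1.45) = 0.3716; z_{0.12} = -1.175, z_{0.5} = 0.
σ = (0.3716 − -0.3092)/(0 − (-1.175)) = 0.579.
μ = -0.3092 − (-1.175)·0.579 = 0.372.
CV = √(exp(σ²)−1) = √(exp(0.3357)−1) = 0.632.

σ ≈ 0.579, CV ≈ 0.632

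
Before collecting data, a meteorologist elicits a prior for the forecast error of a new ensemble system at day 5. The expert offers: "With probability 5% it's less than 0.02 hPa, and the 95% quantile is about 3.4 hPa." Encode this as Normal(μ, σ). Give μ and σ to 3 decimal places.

μ = 1.710, σ = 1.027

For Normal(μ,σ), the p-quantile is μ + z_p·σ. Here z_{0.05} = -1.645, z_{0.95} = 1.645.
So 0.02 = μ − 1.645σ and 3.4 = μ + 1.645σ.
Subtracting: σ = (3.4 − 0.02)/(1.645 − (-1.645)) = 1.027.
Then μ = 0.02 − (-1.645)·1.027 = 1.710.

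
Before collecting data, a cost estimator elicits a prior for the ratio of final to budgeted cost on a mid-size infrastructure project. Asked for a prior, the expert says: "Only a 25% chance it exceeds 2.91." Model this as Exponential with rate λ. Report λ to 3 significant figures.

λ ≈ 0.476

P(T > 2.91) = e^(−λ·2.91) = 0.25, so λ = −ln(0.25)/2.91 = 0.476.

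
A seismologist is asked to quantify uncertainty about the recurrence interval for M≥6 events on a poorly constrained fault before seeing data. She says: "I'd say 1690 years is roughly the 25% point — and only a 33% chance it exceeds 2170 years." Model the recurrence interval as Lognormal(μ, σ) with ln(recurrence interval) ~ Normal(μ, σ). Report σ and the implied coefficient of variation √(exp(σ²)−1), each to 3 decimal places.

If T ~ Lognormal(μ,σ) then ln T ~ Normal(μ,σ), so the p-quantile of ln T is μ + z_p·σ.
ln(1690) = 7.432 and ln(2170) = 7.682; z_{0.25} = -0.6745, z_{0.67} = 0.4399.
σ = (7.682 − 7.432)/(0.4399 − (-0.6745)) = 0.224.
μ = 7.432 − (-0.6745)·0.224 = 7.584.
CV = √(exp(σ²)−1) = √(exp(0.0503)−1) = 0.227.

σ ≈ 0.224, CV ≈ 0.227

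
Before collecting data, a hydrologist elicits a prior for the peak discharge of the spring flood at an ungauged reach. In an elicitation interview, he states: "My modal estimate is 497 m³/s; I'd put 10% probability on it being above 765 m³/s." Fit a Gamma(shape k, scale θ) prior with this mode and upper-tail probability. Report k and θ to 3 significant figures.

Gamma(k,θ) with k>1 has mode (k−1)θ, so θ = 497/(k−1).
Need P(X < 765) = 0.9 with θ tied to k this way. Start at k = 2, θ = 497: P(X<765) ≈ 0.455.
Too low — raise k to concentrate. Iterating converges to k ≈ 11.
Then θ = 497/(11−1) ≈ 49.5.

k ≈ 11, θ ≈ 49.5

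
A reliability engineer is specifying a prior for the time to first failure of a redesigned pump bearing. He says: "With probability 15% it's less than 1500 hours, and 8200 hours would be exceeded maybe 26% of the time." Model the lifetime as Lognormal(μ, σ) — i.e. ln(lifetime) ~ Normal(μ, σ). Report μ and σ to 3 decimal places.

If T ~ Lognormal(μ,σ) then ln T ~ Normal(μ,σ), so the p-quantile of ln T is μ + z_p·σ.
ln(1500) = 7.313 and ln(8200) = 9.012; z_{0.15} = -1.036, z_{0.74} = 0.6433.
σ = (9.012 − 7.313)/(0.6433 − (-1.036)) = 1.011.
μ = 7.313 − (-1.036)·1.011 = 8.361.

μ ≈ 8.361, σ ≈ 1.011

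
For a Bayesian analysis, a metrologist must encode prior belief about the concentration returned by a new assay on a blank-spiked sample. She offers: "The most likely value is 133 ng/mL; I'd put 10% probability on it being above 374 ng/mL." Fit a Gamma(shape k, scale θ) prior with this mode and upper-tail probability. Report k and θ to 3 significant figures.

Gamma(k,θ) with k>1 has mode (k−1)θ, so θ = 133/(k−1).
Need P(X < 374) = 0.9 with θ tied to k this way. Start at k = 2, θ = 133: P(X<374) ≈ 0.771.
Too low — raise k to concentrate. Iterating converges to k ≈ 2.79.
Then θ = 133/(2.79−1) ≈ 74.4.

k ≈ 2.79, θ ≈ 74.4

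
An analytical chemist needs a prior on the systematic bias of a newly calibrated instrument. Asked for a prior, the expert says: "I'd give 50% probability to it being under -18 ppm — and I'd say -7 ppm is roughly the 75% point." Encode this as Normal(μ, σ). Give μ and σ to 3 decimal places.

μ = -18.000, σ = 16.309

For Normal(μ,σ), the p-quantile is μ + z_p·σ. Here z_{0.5} = 0, z_{0.75} = 0.6745.
So -18 = μ + 0σ and -7 = μ + 0.6745σ.
Subtracting: σ = (-7 − -18)/(0.6745 − (0)) = 16.309.
Then μ = -18 − (0)·16.309 = -18.000.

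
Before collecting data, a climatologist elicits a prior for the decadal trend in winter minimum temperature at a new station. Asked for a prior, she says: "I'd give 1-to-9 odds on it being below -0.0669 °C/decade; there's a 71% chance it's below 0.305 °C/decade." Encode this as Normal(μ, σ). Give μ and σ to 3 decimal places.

The p-quantile of Normal(μ,σ) is μ + z_p·σ, with z_{0.1} = -1.282 and z_{0.71} = 0.5534.
Eliminate σ: μ = (z₂·x₁ − z₁·x₂)/(z₂ − z₁) = (0.5534·-0.0669 − (-1.282)·0.305)/1.835 = 0.193.
Then σ = (x₂ − x₁)/(z₂ − z₁) = (0.305 − -0.0669)/1.835 = 0.203.

μ = 0.193, σ = 0.203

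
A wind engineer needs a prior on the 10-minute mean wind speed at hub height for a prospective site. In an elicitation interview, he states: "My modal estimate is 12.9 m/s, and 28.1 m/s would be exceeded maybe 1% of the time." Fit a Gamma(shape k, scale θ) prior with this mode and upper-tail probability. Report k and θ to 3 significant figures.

Gamma(k,θ) with k>1 has mode (k−1)θ, so θ = 12.9/(k−1).
Need P(X < 28.1) = 0.99 with θ tied to k this way. Start at k = 2, θ = 12.9: P(X<28.1) ≈ 0.640.
Too low — raise k to concentrate. Iterating converges to k ≈ 8.97.
Then θ = 12.9/(8.97−1) ≈ 1.62.

k ≈ 8.97, θ ≈ 1.62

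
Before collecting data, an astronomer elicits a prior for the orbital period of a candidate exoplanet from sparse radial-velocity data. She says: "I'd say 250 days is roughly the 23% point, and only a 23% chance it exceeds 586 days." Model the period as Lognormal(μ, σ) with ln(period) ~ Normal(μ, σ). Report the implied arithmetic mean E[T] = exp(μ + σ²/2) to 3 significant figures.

If T ~ Lognormal(μ,σ) then ln T ~ Normal(μ,σ), so the p-quantile of ln T is μ + z_p·σ.
ln(250) = 5.521 and ln(586) = 6.373; z_{0.23} = -0.7388, z_{0.77} = 0.7388.
σ = (6.373 − 5.521)/(0.7388 − (-0.7388)) = 0.576.
μ = 5.521 − (-0.7388)·0.576 = 5.947.
E[T] = exp(μ + σ²/2) = exp(5.947 + 0.1662) = 452 days.

E[T] ≈ 452 days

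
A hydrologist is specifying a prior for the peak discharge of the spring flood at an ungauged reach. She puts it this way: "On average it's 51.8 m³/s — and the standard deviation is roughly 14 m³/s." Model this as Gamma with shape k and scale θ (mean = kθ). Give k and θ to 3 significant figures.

For Gamma(k, scale θ): mean = kθ, variance = kθ², so CV = 1/√k.
CV = SD/mean = 14/51.8 = 0.2703, hence k = 1/CV² = 13.7.
Then θ = mean/k = 51.8/13.7 = 3.78.

k ≈ 13.7, θ ≈ 3.78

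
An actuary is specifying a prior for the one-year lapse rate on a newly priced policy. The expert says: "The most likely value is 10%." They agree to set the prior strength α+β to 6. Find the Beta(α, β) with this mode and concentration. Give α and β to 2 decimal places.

For α,β > 1 the Beta mode is (α−1)/(α+β−2). With α+β = 6, the mode is (α−1)/4.
Set (α−1)/4 = 0.1 → α = 1 + 0.1·4 = 1.40.
β = 6 − α = 4.60.

α = 1.40, β = 4.60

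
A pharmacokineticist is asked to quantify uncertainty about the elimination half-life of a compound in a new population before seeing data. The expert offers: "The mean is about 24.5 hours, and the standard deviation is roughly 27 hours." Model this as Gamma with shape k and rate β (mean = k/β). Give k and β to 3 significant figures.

k ≈ 0.823, β ≈ 0.0336

For Gamma(k, rate β): mean = k/β, variance = k/β², so CV = 1/√k.
CV = SD/mean = 27/24.5 = 1.102, hence k = 1/CV² = 0.823.
Then β = k/mean = 0.823/24.5 = 0.0336.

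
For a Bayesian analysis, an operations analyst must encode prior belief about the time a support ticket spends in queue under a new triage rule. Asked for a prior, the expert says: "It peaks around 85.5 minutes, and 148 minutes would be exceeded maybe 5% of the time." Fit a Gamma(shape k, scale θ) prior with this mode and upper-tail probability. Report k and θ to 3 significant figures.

k ≈ 10.3, θ ≈ 9.22

Gamma(k,θ) with k>1 has mode (k−1)θ, so θ = 85.5/(k−1).
Need P(X < 148) = 0.95 with θ tied to k this way. Start at k = 2, θ = 85.5: P(X<148) ≈ 0.516.
Too low — raise k to concentrate. Iterating converges to k ≈ 10.3.
Then θ = 85.5/(10.3−1) ≈ 9.22.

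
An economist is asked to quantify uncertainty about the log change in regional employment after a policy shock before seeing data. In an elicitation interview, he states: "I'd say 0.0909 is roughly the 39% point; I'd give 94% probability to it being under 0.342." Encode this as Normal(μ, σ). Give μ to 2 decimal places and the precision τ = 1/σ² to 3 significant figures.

μ = 0.13, τ = 53.4

For Normal(μ,σ), the p-quantile is μ + z_p·σ. Here z_{0.39} = -0.2793, z_{0.94} = 1.555.
So 0.0909 = μ − 0.2793σ and 0.342 = μ + 1.555σ.
Subtracting: σ = (0.342 − 0.0909)/(1.555 − (-0.2793)) = 0.14.
Then μ = 0.0909 − (-0.2793)·0.14 = 0.13.
Precision τ = 1/σ² = 1/0.1369² = 53.4.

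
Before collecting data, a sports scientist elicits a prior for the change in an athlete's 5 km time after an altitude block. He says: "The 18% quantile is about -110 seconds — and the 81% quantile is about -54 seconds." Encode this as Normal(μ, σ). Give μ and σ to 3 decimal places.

The p-quantile of Normal(μ,σ) is μ + z_p·σ, with z_{0.18} = -0.9154 and z_{0.81} = 0.8779.
Eliminate σ: μ = (z₂·x₁ − z₁·x₂)/(z₂ − z₁) = (0.8779·-110 − (-0.9154)·-54)/1.793 = -81.415.
Then σ = (x₂ − x₁)/(z₂ − z₁) = (-54 − -110)/1.793 = 31.228.

μ = -81.415, σ = 31.228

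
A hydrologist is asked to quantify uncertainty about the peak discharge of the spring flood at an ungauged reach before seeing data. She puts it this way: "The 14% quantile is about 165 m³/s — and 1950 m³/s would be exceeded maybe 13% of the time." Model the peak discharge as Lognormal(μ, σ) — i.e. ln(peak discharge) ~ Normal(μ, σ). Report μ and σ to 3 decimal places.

If T ~ Lognormal(μ,σ) then ln T ~ Normal(μ,σ), so the p-quantile of ln T is μ + z_p·σ.
ln(165) = 5.106 and ln(1950) = 7.576; z_{0.14} = -1.08, z_{0.87} = 1.126.
σ = (7.576 − 5.106)/(1.126 − (-1.08)) = 1.119.
μ = 5.106 − (-1.08)·1.119 = 6.315.

μ ≈ 6.315, σ ≈ 1.119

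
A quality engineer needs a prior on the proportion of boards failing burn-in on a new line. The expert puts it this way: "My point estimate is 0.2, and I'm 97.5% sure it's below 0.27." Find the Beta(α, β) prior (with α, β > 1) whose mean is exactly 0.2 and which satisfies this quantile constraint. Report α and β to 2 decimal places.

With mean 0.2 fixed, write α = 0.2s, β = 0.8s where s = α+β.
Need P(θ < 0.27) = 0.975 under Beta(0.2s, 0.8s). Normal approximation: (q−m)/√(m(1−m)/s) ≈ z_{0.975} = 1.96, so s ≈ 0.2·0.8·(1.96)²/(0.27−0.2)² = 125.4.
At s = 125.4: P(θ<0.27) ≈ 0.969. Adjusting to match 0.975 gives s ≈ 139.57.
So α = 0.2·139.57 ≈ 27.91, β = 0.8·139.57 ≈ 111.65.

α ≈ 27.91, β ≈ 111.65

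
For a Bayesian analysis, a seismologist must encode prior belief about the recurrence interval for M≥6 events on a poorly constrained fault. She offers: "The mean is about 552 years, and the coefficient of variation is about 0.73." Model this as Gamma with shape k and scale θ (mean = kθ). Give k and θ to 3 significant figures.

For Gamma(k, scale θ): mean = kθ, variance = kθ², so CV = 1/√k.
CV = 0.73, hence k = 1/CV² = 1.88.
Then θ = mean/k = 552/1.88 = 294.

k ≈ 1.88, θ ≈ 294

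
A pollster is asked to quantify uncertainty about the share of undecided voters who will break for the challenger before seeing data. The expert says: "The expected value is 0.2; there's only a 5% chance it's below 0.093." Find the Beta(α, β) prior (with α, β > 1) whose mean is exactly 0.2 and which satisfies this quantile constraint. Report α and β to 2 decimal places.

With mean 0.2 fixed, write α = 0.2s, β = 0.8s where s = α+β.
Need P(θ < 0.093) = 0.05 under Beta(0.2s, 0.8s). Normal approximation: (q−m)/√(m(1−m)/s) ≈ z_{0.05} = -1.64, so s ≈ 0.2·0.8·(-1.64)²/(0.093−0.2)² = 37.8.
At s = 37.8: P(θ<0.093) ≈ 0.029. Adjusting to match 0.05 gives s ≈ 29.23.
So α = 0.2·29.23 ≈ 5.85, β = 0.8·29.23 ≈ 23.38.

α ≈ 5.85, β ≈ 23.38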